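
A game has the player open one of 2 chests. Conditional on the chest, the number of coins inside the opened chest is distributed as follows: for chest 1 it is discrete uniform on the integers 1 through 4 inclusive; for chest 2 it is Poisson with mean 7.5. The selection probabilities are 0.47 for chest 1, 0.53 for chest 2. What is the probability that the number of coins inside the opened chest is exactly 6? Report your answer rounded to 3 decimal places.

0.072

Conditional on each chest, P(X = 6): 1: 0; 2: 0.136718.
By total probability, P(X = 6) = 0.47·0 + 0.53·0.136718 = 0.0724607.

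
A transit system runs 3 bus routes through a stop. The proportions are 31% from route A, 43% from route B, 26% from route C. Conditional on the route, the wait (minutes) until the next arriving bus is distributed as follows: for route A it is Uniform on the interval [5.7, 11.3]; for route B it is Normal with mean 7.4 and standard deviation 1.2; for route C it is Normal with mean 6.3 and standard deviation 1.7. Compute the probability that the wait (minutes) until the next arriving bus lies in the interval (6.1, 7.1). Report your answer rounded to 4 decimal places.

0.2272

Conditional on each route, P(6.1 < X < 7.1): A: 0.178571; B: 0.261963; C: 0.227859.
By total probability, P(6.1 < X < 7.1) = 0.31·0.178571 + 0.43·0.261963 + 0.26·0.227859 = 0.227245.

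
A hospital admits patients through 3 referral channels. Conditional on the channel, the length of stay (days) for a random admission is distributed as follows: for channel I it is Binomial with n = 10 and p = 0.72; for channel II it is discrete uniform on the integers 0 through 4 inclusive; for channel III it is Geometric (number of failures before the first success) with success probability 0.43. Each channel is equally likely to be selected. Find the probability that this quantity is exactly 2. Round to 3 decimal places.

Conditional on each channel, P(X = 2): I: 0.000881337; II: 0.2; III: 0.139707.
By total probability, P(X = 2) = 0.333333·0.000881337 + 0.333333·0.2 + 0.333333·0.139707 = 0.113529.

0.114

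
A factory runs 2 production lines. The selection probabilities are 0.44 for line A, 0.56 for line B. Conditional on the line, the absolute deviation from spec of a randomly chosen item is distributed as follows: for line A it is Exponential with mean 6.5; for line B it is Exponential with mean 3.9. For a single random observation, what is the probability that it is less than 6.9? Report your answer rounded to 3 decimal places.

0.752

Conditional on each line, P(X < 6.9): A: 0.654077; B: 0.829536.
By total probability, P(X < 6.9) = 0.44·0.654077 + 0.56·0.829536 = 0.752334.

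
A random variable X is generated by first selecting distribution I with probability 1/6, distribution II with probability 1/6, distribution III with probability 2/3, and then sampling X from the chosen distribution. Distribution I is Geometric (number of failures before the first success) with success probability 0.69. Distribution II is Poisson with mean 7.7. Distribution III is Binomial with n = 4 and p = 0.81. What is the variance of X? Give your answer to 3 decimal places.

Per component, I: μ=0.449275, E[X²]=0.852972; II: μ=7.7, E[X²]=66.99; III: μ=3.24, E[X²]=11.1132.
E[X] = 0.166667·0.449275 + 0.166667·7.7 + 0.666667·3.24 = 3.51821.
E[X²] = 0.166667·0.852972 + 0.166667·66.99 + 0.666667·11.1132 = 18.716.
Var(X) = E[X²] − (E[X])² = 18.716 − 12.3778 = 6.33814.

6.338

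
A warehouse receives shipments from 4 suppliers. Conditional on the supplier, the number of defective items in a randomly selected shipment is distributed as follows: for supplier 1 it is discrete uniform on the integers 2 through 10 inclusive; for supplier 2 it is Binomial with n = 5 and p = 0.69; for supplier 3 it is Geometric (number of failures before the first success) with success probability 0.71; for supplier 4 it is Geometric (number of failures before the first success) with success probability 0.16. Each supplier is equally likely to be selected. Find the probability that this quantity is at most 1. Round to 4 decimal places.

0.3113

Conditional on each supplier, P(X ≤ 1): 1: 0; 2: 0.0347244; 3: 0.9159; 4: 0.2944.
By total probability, P(X ≤ 1) = 0.25·0 + 0.25·0.0347244 + 0.25·0.9159 + 0.25·0.2944 = 0.311256.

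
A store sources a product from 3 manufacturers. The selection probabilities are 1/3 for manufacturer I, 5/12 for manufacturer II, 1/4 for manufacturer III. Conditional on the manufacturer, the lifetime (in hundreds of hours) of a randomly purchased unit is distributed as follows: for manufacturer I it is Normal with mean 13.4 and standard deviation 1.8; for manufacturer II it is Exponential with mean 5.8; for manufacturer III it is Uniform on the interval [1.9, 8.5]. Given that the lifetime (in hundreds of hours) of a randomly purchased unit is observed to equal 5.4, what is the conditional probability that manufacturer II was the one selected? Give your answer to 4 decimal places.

Likelihoods f(5.4 | ·): I: 1.13844e-05; II: 0.0679562; III: 0.151515.
Posterior ∝ prior × likelihood. Numerator for II: 0.416667·0.0679562 = 0.0283151.
Normalizing constant: 0.333333·1.13844e-05 + 0.416667·0.0679562 + 0.25·0.151515 = 0.0661977.
P(II | observation) = 0.0283151 / 0.0661977 = 0.427735.

0.4277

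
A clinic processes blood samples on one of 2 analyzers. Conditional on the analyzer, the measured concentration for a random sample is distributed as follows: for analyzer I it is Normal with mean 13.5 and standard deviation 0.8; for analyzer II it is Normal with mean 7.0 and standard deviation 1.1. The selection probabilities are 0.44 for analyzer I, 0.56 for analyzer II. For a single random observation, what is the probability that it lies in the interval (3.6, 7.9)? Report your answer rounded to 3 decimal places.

0.444

Conditional on each analyzer, P(3.6 < X < 7.9): I: 1.27981e-12; II: 0.792376.
By total probability, P(3.6 < X < 7.9) = 0.44·1.27981e-12 + 0.56·0.792376 = 0.44373.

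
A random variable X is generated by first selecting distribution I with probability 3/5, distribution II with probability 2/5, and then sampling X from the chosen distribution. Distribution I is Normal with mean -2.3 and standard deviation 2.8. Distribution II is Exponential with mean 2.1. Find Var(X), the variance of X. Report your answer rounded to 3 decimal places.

11.114

Per component, I: μ=-2.3, E[X²]=13.13; II: μ=2.1, E[X²]=8.82.
E[X] = 0.6·-2.3 + 0.4·2.1 = -0.54.
E[X²] = 0.6·13.13 + 0.4·8.82 = 11.406.
Var(X) = E[X²] − (E[X])² = 11.406 − 0.2916 = 11.1144.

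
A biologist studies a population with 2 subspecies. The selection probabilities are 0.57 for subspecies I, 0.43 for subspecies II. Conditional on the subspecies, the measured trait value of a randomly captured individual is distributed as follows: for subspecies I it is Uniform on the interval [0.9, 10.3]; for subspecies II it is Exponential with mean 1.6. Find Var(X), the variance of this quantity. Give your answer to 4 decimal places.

Per component, I: μ=5.6, E[X²]=38.7233; II: μ=1.6, E[X²]=5.12.
E[X] = 0.57·5.6 + 0.43·1.6 = 3.88.
E[X²] = 0.57·38.7233 + 0.43·5.12 = 24.2739.
Var(X) = E[X²] − (E[X])² = 24.2739 − 15.0544 = 9.2195.

9.2195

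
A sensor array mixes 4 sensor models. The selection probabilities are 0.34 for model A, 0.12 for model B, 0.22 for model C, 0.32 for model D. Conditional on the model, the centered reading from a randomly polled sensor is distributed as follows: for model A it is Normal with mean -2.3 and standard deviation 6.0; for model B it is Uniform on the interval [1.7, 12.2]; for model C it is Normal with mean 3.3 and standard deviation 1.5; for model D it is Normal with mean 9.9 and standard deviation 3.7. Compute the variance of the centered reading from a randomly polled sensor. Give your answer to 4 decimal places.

Per component, A: μ=-2.3, E[X²]=41.29; B: μ=6.95, E[X²]=57.49; C: μ=3.3, E[X²]=13.14; D: μ=9.9, E[X²]=111.7.
E[X] = 0.34·-2.3 + 0.12·6.95 + 0.22·3.3 + 0.32·9.9 = 3.946.
E[X²] = 0.34·41.29 + 0.12·57.49 + 0.22·13.14 + 0.32·111.7 = 59.5722.
Var(X) = E[X²] − (E[X])² = 59.5722 − 15.5709 = 44.0013.

44.0013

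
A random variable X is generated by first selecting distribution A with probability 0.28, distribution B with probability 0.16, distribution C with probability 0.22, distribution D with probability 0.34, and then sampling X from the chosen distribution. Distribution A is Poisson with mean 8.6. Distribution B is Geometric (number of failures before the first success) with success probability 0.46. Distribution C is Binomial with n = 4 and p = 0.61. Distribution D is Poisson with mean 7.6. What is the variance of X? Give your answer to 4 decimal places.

14.8073

Per component, A: μ=8.6, E[X²]=82.56; B: μ=1.17391, E[X²]=3.93006; C: μ=2.44, E[X²]=6.9052; D: μ=7.6, E[X²]=65.36.
E[X] = 0.28·8.6 + 0.16·1.17391 + 0.22·2.44 + 0.34·7.6 = 5.71663.
E[X²] = 0.28·82.56 + 0.16·3.93006 + 0.22·6.9052 + 0.34·65.36 = 47.4872.
Var(X) = E[X²] − (E[X])² = 47.4872 − 32.6798 = 14.8073.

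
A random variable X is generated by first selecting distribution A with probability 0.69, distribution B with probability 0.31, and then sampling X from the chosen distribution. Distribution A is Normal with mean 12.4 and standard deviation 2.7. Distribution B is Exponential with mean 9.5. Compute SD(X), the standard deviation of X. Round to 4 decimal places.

Per component, A: μ=12.4, E[X²]=161.05; B: μ=9.5, E[X²]=180.5.
E[X] = 0.69·12.4 + 0.31·9.5 = 11.501.
E[X²] = 0.69·161.05 + 0.31·180.5 = 167.079.
Var(X) = E[X²] − (E[X])² = 167.079 − 132.273 = 34.8065.
SD(X) = √34.8065 = 5.8997.

5.8997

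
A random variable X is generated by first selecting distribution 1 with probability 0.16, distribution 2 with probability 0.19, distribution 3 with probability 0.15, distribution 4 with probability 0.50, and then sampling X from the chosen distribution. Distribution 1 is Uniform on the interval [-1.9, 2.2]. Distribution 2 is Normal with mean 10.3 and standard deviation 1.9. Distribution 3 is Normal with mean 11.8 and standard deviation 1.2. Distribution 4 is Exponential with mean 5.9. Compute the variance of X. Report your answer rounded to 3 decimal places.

32.079

Per component, 1: μ=0.15, E[X²]=1.42333; 2: μ=10.3, E[X²]=109.7; 3: μ=11.8, E[X²]=140.68; 4: μ=5.9, E[X²]=69.62.
E[X] = 0.16·0.15 + 0.19·10.3 + 0.15·11.8 + 0.5·5.9 = 6.701.
E[X²] = 0.16·1.42333 + 0.19·109.7 + 0.15·140.68 + 0.5·69.62 = 76.9827.
Var(X) = E[X²] − (E[X])² = 76.9827 − 44.9034 = 32.0793.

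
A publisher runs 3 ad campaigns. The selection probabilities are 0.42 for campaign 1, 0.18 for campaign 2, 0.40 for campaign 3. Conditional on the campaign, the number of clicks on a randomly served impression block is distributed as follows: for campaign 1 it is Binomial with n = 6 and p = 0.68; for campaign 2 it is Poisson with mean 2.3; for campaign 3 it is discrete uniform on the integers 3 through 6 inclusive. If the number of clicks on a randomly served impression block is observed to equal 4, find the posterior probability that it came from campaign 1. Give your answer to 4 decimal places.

0.5326

Likelihoods P(X=4 | ·): 1: 0.328418; 2: 0.116902; 3: 0.25.
Posterior ∝ prior × likelihood. Numerator for 1: 0.42·0.328418 = 0.137936.
Normalizing constant: 0.42·0.328418 + 0.18·0.116902 + 0.4·0.25 = 0.258978.
P(1 | observation) = 0.137936 / 0.258978 = 0.532615.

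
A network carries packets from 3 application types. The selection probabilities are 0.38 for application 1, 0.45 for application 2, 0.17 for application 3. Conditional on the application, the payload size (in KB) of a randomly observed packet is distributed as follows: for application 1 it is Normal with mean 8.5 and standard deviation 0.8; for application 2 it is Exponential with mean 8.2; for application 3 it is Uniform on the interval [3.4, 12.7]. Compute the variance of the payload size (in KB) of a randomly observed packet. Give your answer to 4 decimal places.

Per component, 1: μ=8.5, E[X²]=72.89; 2: μ=8.2, E[X²]=134.48; 3: μ=8.05, E[X²]=72.01.
E[X] = 0.38·8.5 + 0.45·8.2 + 0.17·8.05 = 8.2885.
E[X²] = 0.38·72.89 + 0.45·134.48 + 0.17·72.01 = 100.456.
Var(X) = E[X²] − (E[X])² = 100.456 − 68.6992 = 31.7567.

31.7567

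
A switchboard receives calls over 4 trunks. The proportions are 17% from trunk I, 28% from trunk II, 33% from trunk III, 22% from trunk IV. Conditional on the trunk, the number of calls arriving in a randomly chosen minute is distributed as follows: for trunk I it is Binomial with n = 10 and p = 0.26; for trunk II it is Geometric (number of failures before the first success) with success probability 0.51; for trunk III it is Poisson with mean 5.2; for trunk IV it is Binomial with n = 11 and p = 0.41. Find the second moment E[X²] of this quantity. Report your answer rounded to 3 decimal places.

For each component E[X²] = Var + (mean)², giving I: 8.684; II: 2.807; III: 32.24; IV: 23.001.
Overall E[X²] = 0.17·8.684 + 0.28·2.807 + 0.33·32.24 + 0.22·23.001 = 17.9617.

17.962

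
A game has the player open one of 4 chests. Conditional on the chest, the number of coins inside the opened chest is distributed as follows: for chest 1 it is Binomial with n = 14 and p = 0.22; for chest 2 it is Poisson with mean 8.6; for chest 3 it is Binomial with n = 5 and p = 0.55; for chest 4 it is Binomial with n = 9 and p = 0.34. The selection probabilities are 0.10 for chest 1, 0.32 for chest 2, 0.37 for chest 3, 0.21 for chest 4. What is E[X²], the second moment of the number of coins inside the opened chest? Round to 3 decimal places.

For each component E[X²] = Var + (mean)², giving 1: 11.8888; 2: 82.56; 3: 8.8; 4: 11.3832.
Overall E[X²] = 0.1·11.8888 + 0.32·82.56 + 0.37·8.8 + 0.21·11.3832 = 33.2546.

33.255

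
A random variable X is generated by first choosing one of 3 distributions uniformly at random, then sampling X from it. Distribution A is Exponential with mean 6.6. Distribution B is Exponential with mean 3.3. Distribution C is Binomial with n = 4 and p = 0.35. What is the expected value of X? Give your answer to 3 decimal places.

3.767

Component means — A: 6.6; B: 3.3; C: 1.4.
E[X] = 0.333333·6.6 + 0.333333·3.3 + 0.333333·1.4 = 3.76667.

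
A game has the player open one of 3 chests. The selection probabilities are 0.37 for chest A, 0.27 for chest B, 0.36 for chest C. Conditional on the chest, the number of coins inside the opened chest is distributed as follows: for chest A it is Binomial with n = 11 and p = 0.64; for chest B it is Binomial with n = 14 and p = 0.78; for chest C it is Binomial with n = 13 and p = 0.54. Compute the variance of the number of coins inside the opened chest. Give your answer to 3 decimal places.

5.731

Per component, A: μ=7.04, E[X²]=52.096; B: μ=10.92, E[X²]=121.649; C: μ=7.02, E[X²]=52.5096.
E[X] = 0.37·7.04 + 0.27·10.92 + 0.36·7.02 = 8.0804.
E[X²] = 0.37·52.096 + 0.27·121.649 + 0.36·52.5096 = 71.0242.
Var(X) = E[X²] − (E[X])² = 71.0242 − 65.2929 = 5.73129.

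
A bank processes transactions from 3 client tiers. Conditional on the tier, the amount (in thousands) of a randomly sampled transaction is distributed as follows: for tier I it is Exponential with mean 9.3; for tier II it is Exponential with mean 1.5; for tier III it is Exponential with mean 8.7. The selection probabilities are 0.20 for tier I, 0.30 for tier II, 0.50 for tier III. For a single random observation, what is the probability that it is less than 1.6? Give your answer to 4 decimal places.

Conditional on each tier, P(X < 1.6): I: 0.158057; II: 0.655846; III: 0.167988.
By total probability, P(X < 1.6) = 0.2·0.158057 + 0.3·0.655846 + 0.5·0.167988 = 0.312359.

0.3124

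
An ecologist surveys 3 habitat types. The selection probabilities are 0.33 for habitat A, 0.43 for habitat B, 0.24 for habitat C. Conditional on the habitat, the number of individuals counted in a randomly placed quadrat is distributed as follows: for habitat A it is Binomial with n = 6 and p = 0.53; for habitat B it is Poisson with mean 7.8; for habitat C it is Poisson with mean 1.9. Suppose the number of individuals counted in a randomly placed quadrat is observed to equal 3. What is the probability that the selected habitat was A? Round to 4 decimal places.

0.6498

Likelihoods P(X=3 | ·): A: 0.309137; B: 0.0324068; C: 0.170982.
Posterior ∝ prior × likelihood. Numerator for A: 0.33·0.309137 = 0.102015.
Normalizing constant: 0.33·0.309137 + 0.43·0.0324068 + 0.24·0.170982 = 0.156986.
P(A | observation) = 0.102015 / 0.156986 = 0.649837.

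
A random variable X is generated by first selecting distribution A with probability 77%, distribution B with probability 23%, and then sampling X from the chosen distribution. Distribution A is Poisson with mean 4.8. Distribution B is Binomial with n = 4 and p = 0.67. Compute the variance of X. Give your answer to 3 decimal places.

Per component, A: μ=4.8, E[X²]=27.84; B: μ=2.68, E[X²]=8.0668.
E[X] = 0.77·4.8 + 0.23·2.68 = 4.3124.
E[X²] = 0.77·27.84 + 0.23·8.0668 = 23.2922.
Var(X) = E[X²] − (E[X])² = 23.2922 − 18.5968 = 4.69537.

4.695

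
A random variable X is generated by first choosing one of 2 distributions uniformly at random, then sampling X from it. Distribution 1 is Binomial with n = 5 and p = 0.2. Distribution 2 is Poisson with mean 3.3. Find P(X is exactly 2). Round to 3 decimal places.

Conditional on each component, P(X = 2): 1: 0.2048; 2: 0.200829.
By total probability, P(X = 2) = 0.5·0.2048 + 0.5·0.200829 = 0.202814.

0.203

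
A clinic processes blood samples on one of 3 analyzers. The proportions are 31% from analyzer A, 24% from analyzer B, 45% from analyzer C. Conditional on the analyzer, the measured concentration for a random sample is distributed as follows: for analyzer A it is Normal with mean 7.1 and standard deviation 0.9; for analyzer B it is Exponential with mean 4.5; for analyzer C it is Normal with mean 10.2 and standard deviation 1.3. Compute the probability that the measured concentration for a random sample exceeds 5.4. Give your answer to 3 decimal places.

Conditional on each analyzer, P(X > 5.4): A: 0.970547; B: 0.301194; C: 0.999889.
By total probability, P(X > 5.4) = 0.31·0.970547 + 0.24·0.301194 + 0.45·0.999889 = 0.823106.

0.823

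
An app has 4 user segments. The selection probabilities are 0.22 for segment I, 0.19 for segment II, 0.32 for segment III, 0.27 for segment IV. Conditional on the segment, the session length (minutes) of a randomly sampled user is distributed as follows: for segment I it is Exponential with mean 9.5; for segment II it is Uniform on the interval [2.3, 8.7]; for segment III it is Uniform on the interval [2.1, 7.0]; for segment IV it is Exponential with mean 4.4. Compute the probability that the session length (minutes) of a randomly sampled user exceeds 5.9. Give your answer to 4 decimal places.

Conditional on each segment, P(X > 5.9): I: 0.537378; II: 0.4375; III: 0.22449; IV: 0.261608.
By total probability, P(X > 5.9) = 0.22·0.537378 + 0.19·0.4375 + 0.32·0.22449 + 0.27·0.261608 = 0.343819.

0.3438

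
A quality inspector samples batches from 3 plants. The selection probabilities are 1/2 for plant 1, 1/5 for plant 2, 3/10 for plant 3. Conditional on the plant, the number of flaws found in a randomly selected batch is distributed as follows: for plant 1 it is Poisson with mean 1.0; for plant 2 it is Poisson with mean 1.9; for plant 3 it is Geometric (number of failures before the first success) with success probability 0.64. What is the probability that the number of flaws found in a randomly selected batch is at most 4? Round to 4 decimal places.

Conditional on each plant, P(X ≤ 4): 1: 0.99634; 2: 0.955919; 3: 0.993953.
By total probability, P(X ≤ 4) = 0.5·0.99634 + 0.2·0.955919 + 0.3·0.993953 = 0.98754.

0.9875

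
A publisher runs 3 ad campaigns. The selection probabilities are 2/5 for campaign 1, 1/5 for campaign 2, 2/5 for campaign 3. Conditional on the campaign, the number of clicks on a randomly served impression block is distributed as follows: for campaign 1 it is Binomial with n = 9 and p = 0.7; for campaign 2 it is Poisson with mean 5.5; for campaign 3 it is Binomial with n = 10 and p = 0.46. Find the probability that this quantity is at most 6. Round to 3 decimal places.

0.706

Conditional on each campaign, P(X ≤ 6): 1: 0.537169; 2: 0.686036; 3: 0.885939.
By total probability, P(X ≤ 6) = 0.4·0.537169 + 0.2·0.686036 + 0.4·0.885939 = 0.70645.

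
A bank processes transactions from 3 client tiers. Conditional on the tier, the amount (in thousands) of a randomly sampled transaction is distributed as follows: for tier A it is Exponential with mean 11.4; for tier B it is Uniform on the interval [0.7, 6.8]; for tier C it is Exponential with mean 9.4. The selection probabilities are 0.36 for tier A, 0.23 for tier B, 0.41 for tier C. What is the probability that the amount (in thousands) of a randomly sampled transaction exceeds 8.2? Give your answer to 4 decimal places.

Conditional on each tier, P(X > 8.2): A: 0.487094; B: 0; C: 0.417972.
By total probability, P(X > 8.2) = 0.36·0.487094 + 0.23·0 + 0.41·0.417972 = 0.346722.

0.3467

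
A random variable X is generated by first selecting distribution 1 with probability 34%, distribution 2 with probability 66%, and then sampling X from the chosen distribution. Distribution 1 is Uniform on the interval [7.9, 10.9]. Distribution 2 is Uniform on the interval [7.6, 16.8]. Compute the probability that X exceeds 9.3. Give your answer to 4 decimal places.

0.7194

Conditional on each component, P(X > 9.3): 1: 0.533333; 2: 0.815217.
By total probability, P(X > 9.3) = 0.34·0.533333 + 0.66·0.815217 = 0.719377.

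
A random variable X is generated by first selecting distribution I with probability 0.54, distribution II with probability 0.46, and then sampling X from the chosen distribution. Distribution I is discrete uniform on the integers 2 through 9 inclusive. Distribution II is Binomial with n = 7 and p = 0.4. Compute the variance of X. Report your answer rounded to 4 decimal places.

Per component, I: μ=5.5, E[X²]=35.5; II: μ=2.8, E[X²]=9.52.
E[X] = 0.54·5.5 + 0.46·2.8 = 4.258.
E[X²] = 0.54·35.5 + 0.46·9.52 = 23.5492.
Var(X) = E[X²] − (E[X])² = 23.5492 − 18.1306 = 5.41864.

5.4186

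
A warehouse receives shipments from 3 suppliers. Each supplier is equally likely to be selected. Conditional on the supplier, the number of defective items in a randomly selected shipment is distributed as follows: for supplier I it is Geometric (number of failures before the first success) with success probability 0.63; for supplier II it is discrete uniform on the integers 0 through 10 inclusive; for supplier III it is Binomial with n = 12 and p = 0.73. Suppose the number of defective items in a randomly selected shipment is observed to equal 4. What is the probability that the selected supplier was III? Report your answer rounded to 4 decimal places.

0.0372

Likelihoods P(X=4 | ·): I: 0.0118072; II: 0.0909091; III: 0.00397015.
Posterior ∝ prior × likelihood. Numerator for III: 0.333333·0.00397015 = 0.00132338.
Normalizing constant: 0.333333·0.0118072 + 0.333333·0.0909091 + 0.333333·0.00397015 = 0.0355622.
P(III | observation) = 0.00132338 / 0.0355622 = 0.0372132.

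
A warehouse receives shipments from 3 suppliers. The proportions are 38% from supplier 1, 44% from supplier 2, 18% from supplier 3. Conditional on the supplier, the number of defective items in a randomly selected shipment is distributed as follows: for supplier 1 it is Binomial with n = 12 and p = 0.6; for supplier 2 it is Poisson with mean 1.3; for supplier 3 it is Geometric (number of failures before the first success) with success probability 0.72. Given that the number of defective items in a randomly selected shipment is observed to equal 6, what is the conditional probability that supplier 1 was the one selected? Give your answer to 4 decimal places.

0.9873

Likelihoods P(X=6 | ·): 1: 0.176579; 2: 0.00182703; 3: 0.000346961.
Posterior ∝ prior × likelihood. Numerator for 1: 0.38·0.176579 = 0.0671001.
Normalizing constant: 0.38·0.176579 + 0.44·0.00182703 + 0.18·0.000346961 = 0.0679664.
P(1 | observation) = 0.0671001 / 0.0679664 = 0.987253.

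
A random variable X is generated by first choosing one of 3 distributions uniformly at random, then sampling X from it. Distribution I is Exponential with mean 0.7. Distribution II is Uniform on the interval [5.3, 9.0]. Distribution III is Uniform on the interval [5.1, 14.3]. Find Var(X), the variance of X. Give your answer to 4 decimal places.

17.2397

Per component, I: μ=0.7, E[X²]=0.98; II: μ=7.15, E[X²]=52.2633; III: μ=9.7, E[X²]=101.143.
E[X] = 0.333333·0.7 + 0.333333·7.15 + 0.333333·9.7 = 5.85.
E[X²] = 0.333333·0.98 + 0.333333·52.2633 + 0.333333·101.143 = 51.4622.
Var(X) = E[X²] − (E[X])² = 51.4622 − 34.2225 = 17.2397.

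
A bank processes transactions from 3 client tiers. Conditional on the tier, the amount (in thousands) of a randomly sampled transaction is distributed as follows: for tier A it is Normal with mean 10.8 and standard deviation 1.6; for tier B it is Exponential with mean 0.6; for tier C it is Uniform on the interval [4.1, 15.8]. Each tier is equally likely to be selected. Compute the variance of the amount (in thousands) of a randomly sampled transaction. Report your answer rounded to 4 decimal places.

26.1297

Per component, A: μ=10.8, E[X²]=119.2; B: μ=0.6, E[X²]=0.72; C: μ=9.95, E[X²]=110.41.
E[X] = 0.333333·10.8 + 0.333333·0.6 + 0.333333·9.95 = 7.11667.
E[X²] = 0.333333·119.2 + 0.333333·0.72 + 0.333333·110.41 = 76.7767.
Var(X) = E[X²] − (E[X])² = 76.7767 − 50.6469 = 26.1297.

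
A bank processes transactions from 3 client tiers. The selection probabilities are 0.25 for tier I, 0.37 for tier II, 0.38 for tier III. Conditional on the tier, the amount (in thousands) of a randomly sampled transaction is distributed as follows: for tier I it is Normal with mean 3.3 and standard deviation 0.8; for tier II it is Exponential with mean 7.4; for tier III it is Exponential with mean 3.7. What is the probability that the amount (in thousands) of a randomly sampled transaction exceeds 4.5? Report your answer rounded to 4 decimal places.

Conditional on each tier, P(X > 4.5): I: 0.0668072; II: 0.54438; III: 0.296349.
By total probability, P(X > 4.5) = 0.25·0.0668072 + 0.37·0.54438 + 0.38·0.296349 = 0.330735.

0.3307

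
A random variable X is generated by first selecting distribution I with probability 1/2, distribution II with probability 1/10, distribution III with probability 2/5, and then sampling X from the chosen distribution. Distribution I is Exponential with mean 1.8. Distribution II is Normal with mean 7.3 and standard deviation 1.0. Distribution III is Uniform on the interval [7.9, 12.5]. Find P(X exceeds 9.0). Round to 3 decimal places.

Conditional on each component, P(X > 9.0): I: 0.00673795; II: 0.0445655; III: 0.76087.
By total probability, P(X > 9.0) = 0.5·0.00673795 + 0.1·0.0445655 + 0.4·0.76087 = 0.312173.

0.312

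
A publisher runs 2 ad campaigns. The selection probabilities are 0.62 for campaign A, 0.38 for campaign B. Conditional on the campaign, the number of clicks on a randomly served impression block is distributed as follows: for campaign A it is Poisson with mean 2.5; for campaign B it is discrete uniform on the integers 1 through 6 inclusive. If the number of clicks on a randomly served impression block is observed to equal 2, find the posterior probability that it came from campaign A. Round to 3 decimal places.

Likelihoods P(X=2 | ·): A: 0.256516; B: 0.166667.
Posterior ∝ prior × likelihood. Numerator for A: 0.62·0.256516 = 0.15904.
Normalizing constant: 0.62·0.256516 + 0.38·0.166667 = 0.222373.
P(A | observation) = 0.15904 / 0.222373 = 0.715193.

0.715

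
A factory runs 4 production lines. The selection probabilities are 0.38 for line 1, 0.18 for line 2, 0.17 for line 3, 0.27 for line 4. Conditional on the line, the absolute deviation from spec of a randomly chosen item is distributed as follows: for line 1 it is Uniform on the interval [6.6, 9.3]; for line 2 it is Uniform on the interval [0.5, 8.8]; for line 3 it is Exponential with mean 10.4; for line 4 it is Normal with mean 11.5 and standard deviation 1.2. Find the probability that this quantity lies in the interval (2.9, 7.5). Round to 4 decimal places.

0.2725

Conditional on each line, P(2.9 < X < 7.5): 1: 0.333333; 2: 0.554217; 3: 0.270465; 4: 0.00042906.
By total probability, P(2.9 < X < 7.5) = 0.38·0.333333 + 0.18·0.554217 + 0.17·0.270465 + 0.27·0.00042906 = 0.272521.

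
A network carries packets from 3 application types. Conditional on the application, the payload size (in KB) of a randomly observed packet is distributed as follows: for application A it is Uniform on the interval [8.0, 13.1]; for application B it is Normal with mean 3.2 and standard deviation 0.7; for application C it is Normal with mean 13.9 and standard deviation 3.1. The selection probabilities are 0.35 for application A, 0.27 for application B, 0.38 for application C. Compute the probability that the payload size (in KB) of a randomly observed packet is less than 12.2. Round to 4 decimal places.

0.6691

Conditional on each application, P(X < 12.2): A: 0.823529; B: 1; C: 0.291713.
By total probability, P(X < 12.2) = 0.35·0.823529 + 0.27·1 + 0.38·0.291713 = 0.669086.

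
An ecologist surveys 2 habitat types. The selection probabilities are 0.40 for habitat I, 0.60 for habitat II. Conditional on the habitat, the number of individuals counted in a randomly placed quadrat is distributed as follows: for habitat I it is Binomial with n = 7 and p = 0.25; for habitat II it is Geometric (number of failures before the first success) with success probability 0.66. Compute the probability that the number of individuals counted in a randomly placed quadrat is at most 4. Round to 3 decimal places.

Conditional on each habitat, P(X ≤ 4): I: 0.987122; II: 0.995456.
By total probability, P(X ≤ 4) = 0.4·0.987122 + 0.6·0.995456 = 0.992123.

0.992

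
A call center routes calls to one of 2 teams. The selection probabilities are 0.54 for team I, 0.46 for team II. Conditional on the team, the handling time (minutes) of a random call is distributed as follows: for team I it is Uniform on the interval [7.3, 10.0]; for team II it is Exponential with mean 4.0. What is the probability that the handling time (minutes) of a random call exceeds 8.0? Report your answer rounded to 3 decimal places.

Conditional on each team, P(X > 8.0): I: 0.740741; II: 0.135335.
By total probability, P(X > 8.0) = 0.54·0.740741 + 0.46·0.135335 = 0.462254.

0.462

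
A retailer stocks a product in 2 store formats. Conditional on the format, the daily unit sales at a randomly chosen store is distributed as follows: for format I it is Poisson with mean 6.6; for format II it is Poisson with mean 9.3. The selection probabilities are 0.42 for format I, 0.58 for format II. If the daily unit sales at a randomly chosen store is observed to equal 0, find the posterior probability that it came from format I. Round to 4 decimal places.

0.9151

Likelihoods P(X=0 | ·): I: 0.00136037; II: 9.14242e-05.
Posterior ∝ prior × likelihood. Numerator for I: 0.42·0.00136037 = 0.000571355.
Normalizing constant: 0.42·0.00136037 + 0.58·9.14242e-05 = 0.000624381.
P(I | observation) = 0.000571355 / 0.000624381 = 0.915074.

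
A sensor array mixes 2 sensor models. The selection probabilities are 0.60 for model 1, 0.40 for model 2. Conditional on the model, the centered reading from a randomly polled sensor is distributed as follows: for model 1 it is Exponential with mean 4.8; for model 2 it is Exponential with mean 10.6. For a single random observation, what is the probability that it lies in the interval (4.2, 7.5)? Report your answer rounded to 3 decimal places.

0.196

Conditional on each model, P(4.2 < X < 7.5): 1: 0.207251; 2: 0.180003.
By total probability, P(4.2 < X < 7.5) = 0.6·0.207251 + 0.4·0.180003 = 0.196351.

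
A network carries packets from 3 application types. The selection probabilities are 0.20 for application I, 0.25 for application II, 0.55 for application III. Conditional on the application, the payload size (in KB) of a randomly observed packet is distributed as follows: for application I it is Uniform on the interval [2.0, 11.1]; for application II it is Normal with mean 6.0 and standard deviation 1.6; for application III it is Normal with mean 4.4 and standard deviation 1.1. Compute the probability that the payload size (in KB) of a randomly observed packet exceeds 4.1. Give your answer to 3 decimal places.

0.709

Conditional on each application, P(X > 4.1): I: 0.769231; II: 0.882485; III: 0.607469.
By total probability, P(X > 4.1) = 0.2·0.769231 + 0.25·0.882485 + 0.55·0.607469 = 0.708575.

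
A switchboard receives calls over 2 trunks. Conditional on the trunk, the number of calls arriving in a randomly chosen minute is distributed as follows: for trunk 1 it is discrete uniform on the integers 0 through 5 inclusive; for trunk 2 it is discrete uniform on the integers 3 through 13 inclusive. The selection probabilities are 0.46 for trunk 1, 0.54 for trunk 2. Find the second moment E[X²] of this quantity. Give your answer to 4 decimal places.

For each component E[X²] = Var + (mean)², giving 1: 9.16667; 2: 74.
Overall E[X²] = 0.46·9.16667 + 0.54·74 = 44.1767.

44.1767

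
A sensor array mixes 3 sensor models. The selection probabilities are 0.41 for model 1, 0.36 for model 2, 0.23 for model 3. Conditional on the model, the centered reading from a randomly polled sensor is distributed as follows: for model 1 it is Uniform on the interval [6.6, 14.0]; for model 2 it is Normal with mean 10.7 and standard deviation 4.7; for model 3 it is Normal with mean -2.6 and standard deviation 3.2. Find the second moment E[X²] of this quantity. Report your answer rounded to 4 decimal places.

98.4467

For each component E[X²] = Var + (mean)², giving 1: 110.653; 2: 136.58; 3: 17.
Overall E[X²] = 0.41·110.653 + 0.36·136.58 + 0.23·17 = 98.4467.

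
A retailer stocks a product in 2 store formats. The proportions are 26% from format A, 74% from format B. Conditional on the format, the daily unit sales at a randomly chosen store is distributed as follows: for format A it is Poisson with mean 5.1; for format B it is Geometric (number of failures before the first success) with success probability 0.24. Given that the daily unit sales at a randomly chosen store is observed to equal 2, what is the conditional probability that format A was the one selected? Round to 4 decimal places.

0.1673

Likelihoods P(X=2 | ·): A: 0.0792882; B: 0.138624.
Posterior ∝ prior × likelihood. Numerator for A: 0.26·0.0792882 = 0.0206149.
Normalizing constant: 0.26·0.0792882 + 0.74·0.138624 = 0.123197.
P(A | observation) = 0.0206149 / 0.123197 = 0.167333.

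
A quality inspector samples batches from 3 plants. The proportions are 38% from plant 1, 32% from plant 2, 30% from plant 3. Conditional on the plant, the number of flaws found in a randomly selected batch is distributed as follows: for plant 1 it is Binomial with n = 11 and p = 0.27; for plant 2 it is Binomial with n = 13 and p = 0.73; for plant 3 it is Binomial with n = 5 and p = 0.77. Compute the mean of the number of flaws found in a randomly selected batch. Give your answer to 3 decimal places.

Component means — 1: 2.97; 2: 9.49; 3: 3.85.
E[X] = 0.38·2.97 + 0.32·9.49 + 0.3·3.85 = 5.3204.

5.320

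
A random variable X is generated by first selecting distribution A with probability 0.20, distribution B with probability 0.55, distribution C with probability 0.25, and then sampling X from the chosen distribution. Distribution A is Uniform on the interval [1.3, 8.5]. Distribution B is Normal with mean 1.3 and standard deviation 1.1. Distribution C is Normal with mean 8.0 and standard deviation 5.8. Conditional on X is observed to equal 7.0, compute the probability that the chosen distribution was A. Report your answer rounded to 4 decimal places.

0.6211

Likelihoods f(7.0 | ·): A: 0.138889; B: 5.35605e-07; C: 0.0677684.
Posterior ∝ prior × likelihood. Numerator for A: 0.2·0.138889 = 0.0277778.
Normalizing constant: 0.2·0.138889 + 0.55·5.35605e-07 + 0.25·0.0677684 = 0.0447202.
P(A | observation) = 0.0277778 / 0.0447202 = 0.621147.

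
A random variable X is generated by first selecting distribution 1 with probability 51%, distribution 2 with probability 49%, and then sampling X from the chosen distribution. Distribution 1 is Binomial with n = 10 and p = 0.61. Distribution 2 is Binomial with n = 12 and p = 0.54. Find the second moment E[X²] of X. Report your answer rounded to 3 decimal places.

42.226

For each component E[X²] = Var + (mean)², giving 1: 39.589; 2: 44.9712.
Overall E[X²] = 0.51·39.589 + 0.49·44.9712 = 42.2263.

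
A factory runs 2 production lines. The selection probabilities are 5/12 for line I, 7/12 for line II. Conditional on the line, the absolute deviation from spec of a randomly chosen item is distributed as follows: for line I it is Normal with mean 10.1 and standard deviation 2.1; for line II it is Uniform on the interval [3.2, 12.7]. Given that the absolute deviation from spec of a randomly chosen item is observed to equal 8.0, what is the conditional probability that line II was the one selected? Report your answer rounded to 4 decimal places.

Likelihoods f(8.0 | ·): I: 0.115224; II: 0.105263.
Posterior ∝ prior × likelihood. Numerator for II: 0.583333·0.105263 = 0.0614035.
Normalizing constant: 0.416667·0.115224 + 0.583333·0.105263 = 0.109414.
P(II | observation) = 0.0614035 / 0.109414 = 0.561206.

0.5612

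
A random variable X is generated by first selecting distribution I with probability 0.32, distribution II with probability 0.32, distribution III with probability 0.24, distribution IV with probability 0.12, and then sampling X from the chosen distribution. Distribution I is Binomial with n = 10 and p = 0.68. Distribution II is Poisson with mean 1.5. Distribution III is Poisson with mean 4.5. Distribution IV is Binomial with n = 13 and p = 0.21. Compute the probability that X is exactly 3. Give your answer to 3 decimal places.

Conditional on each component, P(X = 3): I: 0.0129646; II: 0.125511; III: 0.168718; IV: 0.250781.
By total probability, P(X = 3) = 0.32·0.0129646 + 0.32·0.125511 + 0.24·0.168718 + 0.12·0.250781 = 0.114898.

0.115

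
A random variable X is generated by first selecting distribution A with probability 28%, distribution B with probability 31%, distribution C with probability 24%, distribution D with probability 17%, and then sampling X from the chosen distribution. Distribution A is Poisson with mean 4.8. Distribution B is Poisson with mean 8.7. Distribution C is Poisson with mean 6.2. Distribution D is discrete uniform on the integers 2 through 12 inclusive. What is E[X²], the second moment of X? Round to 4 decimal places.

For each component E[X²] = Var + (mean)², giving A: 27.84; B: 84.39; C: 44.64; D: 59.
Overall E[X²] = 0.28·27.84 + 0.31·84.39 + 0.24·44.64 + 0.17·59 = 54.6997.

54.6997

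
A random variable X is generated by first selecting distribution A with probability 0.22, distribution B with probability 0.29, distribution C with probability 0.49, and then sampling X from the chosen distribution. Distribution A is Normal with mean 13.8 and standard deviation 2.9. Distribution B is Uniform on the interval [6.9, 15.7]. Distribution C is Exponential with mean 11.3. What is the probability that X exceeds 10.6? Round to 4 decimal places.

0.5502

Conditional on each component, P(X > 10.6): A: 0.865084; B: 0.579545; C: 0.391389.
By total probability, P(X > 10.6) = 0.22·0.865084 + 0.29·0.579545 + 0.49·0.391389 = 0.550167.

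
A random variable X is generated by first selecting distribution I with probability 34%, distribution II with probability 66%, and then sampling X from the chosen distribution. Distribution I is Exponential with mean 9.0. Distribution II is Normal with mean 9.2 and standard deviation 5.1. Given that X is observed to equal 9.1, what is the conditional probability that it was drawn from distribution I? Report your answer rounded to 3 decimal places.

0.210

Likelihoods f(9.1 | ·): I: 0.0404238; II: 0.0782089.
Posterior ∝ prior × likelihood. Numerator for I: 0.34·0.0404238 = 0.0137441.
Normalizing constant: 0.34·0.0404238 + 0.66·0.0782089 = 0.065362.
P(I | observation) = 0.0137441 / 0.065362 = 0.210277.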